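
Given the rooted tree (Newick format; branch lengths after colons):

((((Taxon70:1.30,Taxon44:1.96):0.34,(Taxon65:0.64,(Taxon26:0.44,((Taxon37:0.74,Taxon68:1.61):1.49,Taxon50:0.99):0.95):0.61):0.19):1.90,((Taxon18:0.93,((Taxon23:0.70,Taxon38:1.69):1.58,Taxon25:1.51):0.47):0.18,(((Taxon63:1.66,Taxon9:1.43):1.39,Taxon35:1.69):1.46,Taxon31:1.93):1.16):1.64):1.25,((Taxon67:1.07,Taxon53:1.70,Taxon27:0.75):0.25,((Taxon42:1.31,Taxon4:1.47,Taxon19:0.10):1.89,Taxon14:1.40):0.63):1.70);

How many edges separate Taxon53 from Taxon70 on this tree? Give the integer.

The MRCA of Taxon53 and Taxon70 is the root of the tree.
From Taxon53 up to that node: 3 branches. From Taxon70 up to the same node: 4 branches. Total: 3 + 4 = 7.

7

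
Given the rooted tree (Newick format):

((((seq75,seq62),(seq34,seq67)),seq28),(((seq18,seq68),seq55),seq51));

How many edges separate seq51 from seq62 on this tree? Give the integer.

The MRCA of seq51 and seq62 is the root of the tree.
From seq51 up to that node: 2 branches. From seq62 up to the same node: 4 branches. Total: 2 + 4 = 6.

6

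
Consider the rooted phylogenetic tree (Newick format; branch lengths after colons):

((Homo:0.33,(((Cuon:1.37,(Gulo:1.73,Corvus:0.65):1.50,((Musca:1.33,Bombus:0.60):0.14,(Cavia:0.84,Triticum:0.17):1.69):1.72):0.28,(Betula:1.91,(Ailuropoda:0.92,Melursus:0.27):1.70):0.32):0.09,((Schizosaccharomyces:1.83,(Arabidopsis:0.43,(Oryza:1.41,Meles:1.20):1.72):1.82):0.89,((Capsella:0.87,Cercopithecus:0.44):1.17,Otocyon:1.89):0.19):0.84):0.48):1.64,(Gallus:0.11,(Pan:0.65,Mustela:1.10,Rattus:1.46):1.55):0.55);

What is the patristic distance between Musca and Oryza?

The path runs Musca → … → MRCA → … → Oryza; the MRCA is the node subtending (((Cuon,(Gulo,Corvus),((Musca,Bombus),(Cavia,Triticum))),(Betula,(Ailuropoda,Melursus))),((Schizosaccharomyces,(Arabidopsis,(Oryza,Meles))),((Capsella,Cercopithecus),Otocyon))).
Branch lengths along that path: 1.33 + 0.14 + 1.72 + 0.28 + 0.09 + 0.84 + 0.89 + 1.82 + 1.72 + 1.41 = 10.24.

10.24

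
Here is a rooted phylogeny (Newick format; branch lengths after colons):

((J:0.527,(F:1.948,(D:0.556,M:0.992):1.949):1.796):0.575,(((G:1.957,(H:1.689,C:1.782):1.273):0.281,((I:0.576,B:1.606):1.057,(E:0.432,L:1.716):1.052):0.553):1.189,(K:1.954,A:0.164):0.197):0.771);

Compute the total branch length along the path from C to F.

The path runs C → … → MRCA → … → F; the MRCA is the root of the tree.
Branch lengths along that path: 1.782 + 1.273 + 0.281 + 1.189 + 0.771 + 0.575 + 1.796 + 1.948 = 9.615.

9.615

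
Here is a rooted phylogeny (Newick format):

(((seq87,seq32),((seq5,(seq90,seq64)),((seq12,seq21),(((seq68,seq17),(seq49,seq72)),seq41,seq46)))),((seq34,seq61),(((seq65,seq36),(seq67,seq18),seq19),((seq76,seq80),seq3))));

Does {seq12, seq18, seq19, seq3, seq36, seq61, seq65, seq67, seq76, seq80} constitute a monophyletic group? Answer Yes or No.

No

The MRCA of the listed taxa is the root, so the smallest clade containing them is the whole tree.
That clade also contains seq17, seq21, seq32, seq34, seq41, seq46, seq49, seq5, seq64, seq68, seq72, seq87, seq90, which are not in the proposed group, so the group is not monophyletic.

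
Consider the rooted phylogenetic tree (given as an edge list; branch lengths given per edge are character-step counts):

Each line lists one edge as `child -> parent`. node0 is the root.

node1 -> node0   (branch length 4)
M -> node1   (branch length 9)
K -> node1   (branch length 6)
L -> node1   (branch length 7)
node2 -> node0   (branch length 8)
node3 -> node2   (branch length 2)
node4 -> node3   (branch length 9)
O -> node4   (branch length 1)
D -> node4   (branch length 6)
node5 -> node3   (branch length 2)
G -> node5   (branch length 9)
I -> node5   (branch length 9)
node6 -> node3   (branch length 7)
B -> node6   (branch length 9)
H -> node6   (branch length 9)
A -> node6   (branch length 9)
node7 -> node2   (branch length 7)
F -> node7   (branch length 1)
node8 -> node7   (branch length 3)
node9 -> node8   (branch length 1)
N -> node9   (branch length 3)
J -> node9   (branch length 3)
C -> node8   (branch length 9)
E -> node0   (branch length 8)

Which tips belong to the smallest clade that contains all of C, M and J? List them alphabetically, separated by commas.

Tracing C: it sits inside ((N,J),C).
Tracing M: it sits inside (M,K,L).
Tracing J: it sits inside (N,J).
The smallest clade enclosing all 3 is the whole tree (their MRCA is the root), so the answer is all 15 tips in alphabetical order.

A, B, C, D, E, F, G, H, I, J, K, L, M, N, O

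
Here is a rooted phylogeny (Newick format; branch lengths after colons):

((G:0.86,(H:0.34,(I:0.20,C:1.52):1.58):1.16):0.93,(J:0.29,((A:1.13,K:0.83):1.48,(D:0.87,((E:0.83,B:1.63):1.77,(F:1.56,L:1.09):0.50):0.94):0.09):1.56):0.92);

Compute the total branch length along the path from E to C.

11.30

The path runs E → … → MRCA → … → C; the MRCA is the root of the tree.
Branch lengths along that path: 0.83 + 1.77 + 0.94 + 0.09 + 1.56 + 0.92 + 0.93 + 1.16 + 1.58 + 1.52 = 11.30.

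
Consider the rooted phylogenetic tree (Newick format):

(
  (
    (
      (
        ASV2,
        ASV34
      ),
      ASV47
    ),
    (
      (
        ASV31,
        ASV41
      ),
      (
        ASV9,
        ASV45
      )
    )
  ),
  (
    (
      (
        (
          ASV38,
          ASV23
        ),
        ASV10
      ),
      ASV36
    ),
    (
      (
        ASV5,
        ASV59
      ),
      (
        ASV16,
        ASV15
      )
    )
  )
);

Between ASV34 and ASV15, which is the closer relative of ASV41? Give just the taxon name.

The MRCA of ASV41 and ASV34 subtends (((ASV2,ASV34),ASV47),((ASV31,ASV41),(ASV9,ASV45))) (7 taxa).
The MRCA of ASV41 and ASV15 is the root, subtending the entire tree (15 taxa).
The first is nested inside the second, so ASV41 shares a more recent common ancestor with ASV34.

ASV34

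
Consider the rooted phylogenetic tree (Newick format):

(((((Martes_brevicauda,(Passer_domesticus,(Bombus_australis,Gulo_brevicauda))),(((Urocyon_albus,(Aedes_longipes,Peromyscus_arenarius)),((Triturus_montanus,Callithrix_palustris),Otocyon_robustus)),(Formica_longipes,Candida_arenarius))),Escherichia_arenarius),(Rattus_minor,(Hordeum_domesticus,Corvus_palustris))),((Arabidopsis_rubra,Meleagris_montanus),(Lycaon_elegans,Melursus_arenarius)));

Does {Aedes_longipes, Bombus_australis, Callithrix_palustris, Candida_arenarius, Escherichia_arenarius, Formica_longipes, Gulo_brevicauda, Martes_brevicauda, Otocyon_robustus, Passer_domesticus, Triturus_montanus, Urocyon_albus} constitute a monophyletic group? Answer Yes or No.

No

The MRCA of the listed taxa subtends (((Martes_brevicauda,(Passer_domesticus,(Bombus_australis,Gulo_brevicauda))),(((Urocyon_albus,(Aedes_longipes,Peromyscus_arenarius)),((Triturus_montanus,Callithrix_palustris),Otocyon_robustus)),(Formica_longipes,Candida_arenarius))),Escherichia_arenarius).
That clade also contains Peromyscus_arenarius, which is not in the proposed group, so the group is not monophyletic.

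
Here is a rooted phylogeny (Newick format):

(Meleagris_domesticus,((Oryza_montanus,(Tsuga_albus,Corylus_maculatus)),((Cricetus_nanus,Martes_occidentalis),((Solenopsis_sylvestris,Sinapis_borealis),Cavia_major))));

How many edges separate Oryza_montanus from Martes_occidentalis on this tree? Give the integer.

The MRCA of Oryza_montanus and Martes_occidentalis is the node subtending ((Oryza_montanus,(Tsuga_albus,Corylus_maculatus)),((Cricetus_nanus,Martes_occidentalis),((Solenopsis_sylvestris,Sinapis_borealis),Cavia_major))).
From Oryza_montanus up to that node: 2 branches. From Martes_occidentalis up to the same node: 3 branches. Total: 2 + 3 = 5.

5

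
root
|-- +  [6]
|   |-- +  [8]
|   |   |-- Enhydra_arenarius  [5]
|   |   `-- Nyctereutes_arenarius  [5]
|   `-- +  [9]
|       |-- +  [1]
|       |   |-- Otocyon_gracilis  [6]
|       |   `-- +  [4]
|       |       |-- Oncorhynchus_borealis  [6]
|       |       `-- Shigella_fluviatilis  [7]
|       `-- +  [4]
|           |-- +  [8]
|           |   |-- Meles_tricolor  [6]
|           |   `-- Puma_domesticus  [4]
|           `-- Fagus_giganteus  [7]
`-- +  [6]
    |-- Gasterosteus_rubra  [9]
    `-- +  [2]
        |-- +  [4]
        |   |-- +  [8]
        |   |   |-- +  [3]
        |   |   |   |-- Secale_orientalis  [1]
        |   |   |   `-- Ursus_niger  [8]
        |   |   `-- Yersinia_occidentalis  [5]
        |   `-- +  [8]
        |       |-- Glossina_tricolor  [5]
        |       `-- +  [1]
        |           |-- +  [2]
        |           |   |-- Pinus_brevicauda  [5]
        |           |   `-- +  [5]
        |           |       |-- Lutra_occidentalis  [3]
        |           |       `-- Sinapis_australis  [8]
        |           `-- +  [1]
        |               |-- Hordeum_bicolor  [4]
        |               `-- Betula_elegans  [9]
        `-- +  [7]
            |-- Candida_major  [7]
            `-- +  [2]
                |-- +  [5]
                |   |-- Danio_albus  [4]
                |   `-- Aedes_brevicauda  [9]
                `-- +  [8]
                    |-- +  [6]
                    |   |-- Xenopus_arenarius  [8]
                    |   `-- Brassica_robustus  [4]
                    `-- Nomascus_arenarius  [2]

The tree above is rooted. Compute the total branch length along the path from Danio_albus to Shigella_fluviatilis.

53

The path runs Danio_albus → … → MRCA → … → Shigella_fluviatilis; the MRCA is the root of the tree.
Branch lengths along that path: 4 + 5 + 2 + 7 + 2 + 6 + 6 + 9 + 1 + 4 + 7 = 53.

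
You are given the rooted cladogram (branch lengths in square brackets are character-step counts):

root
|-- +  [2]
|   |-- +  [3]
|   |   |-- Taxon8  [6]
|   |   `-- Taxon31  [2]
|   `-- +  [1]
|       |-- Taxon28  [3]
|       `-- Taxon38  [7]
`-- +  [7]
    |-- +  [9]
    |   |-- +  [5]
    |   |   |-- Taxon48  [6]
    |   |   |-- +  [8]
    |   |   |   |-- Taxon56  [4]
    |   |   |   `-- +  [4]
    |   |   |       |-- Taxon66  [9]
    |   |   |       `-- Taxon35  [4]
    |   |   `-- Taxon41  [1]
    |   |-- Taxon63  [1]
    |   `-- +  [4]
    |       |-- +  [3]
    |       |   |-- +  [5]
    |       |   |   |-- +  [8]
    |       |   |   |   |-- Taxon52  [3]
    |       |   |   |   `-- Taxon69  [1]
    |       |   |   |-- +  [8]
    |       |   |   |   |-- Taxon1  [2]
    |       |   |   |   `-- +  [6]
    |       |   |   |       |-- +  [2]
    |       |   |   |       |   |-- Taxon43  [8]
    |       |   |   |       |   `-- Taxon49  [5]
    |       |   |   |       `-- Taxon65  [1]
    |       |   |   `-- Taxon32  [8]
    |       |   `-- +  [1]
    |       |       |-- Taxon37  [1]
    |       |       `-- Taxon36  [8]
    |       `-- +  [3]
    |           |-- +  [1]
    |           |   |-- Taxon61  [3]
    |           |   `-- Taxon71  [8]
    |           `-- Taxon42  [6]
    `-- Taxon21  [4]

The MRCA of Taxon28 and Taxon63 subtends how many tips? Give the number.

The MRCA of Taxon28 and Taxon63 is the root, so the clade is the entire tree.
That clade contains 23 terminal taxa: Taxon1, Taxon21, Taxon28, Taxon31, Taxon32, Taxon35, Taxon36, Taxon37, Taxon38, Taxon41, Taxon42, Taxon43, Taxon48, Taxon49, Taxon52, Taxon56, Taxon61, Taxon63, Taxon65, Taxon66, Taxon69, Taxon71, Taxon8.

23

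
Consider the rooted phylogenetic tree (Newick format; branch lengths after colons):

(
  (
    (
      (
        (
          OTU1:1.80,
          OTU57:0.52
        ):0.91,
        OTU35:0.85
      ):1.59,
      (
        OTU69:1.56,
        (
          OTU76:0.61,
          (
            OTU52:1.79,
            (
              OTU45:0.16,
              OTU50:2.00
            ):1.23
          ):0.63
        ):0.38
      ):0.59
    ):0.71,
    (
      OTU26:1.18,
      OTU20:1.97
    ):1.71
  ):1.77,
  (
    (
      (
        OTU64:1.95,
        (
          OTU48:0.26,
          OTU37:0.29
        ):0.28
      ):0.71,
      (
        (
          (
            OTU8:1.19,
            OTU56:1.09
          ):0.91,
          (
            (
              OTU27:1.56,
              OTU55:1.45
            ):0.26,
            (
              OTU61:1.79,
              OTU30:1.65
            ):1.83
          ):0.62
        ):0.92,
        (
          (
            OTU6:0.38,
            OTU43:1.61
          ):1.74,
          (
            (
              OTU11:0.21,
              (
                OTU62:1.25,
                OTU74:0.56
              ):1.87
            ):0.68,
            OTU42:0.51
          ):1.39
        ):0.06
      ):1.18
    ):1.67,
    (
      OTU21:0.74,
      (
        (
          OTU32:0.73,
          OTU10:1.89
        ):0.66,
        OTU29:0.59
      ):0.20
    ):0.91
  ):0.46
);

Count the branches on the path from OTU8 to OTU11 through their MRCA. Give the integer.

7

The MRCA of OTU8 and OTU11 is the node subtending (((OTU8,OTU56),((OTU27,OTU55),(OTU61,OTU30))),((OTU6,OTU43),((OTU11,(OTU62,OTU74)),OTU42))).
From OTU8 up to that node: 3 branches. From OTU11 up to the same node: 4 branches. Total: 3 + 4 = 7.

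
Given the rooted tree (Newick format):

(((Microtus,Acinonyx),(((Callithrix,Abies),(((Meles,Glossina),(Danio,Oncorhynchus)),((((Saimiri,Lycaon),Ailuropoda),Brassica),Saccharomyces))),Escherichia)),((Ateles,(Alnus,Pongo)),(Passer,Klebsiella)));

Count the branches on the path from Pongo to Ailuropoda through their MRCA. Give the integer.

12

The MRCA of Pongo and Ailuropoda is the root of the tree.
From Pongo up to that node: 4 branches. From Ailuropoda up to the same node: 8 branches. Total: 4 + 8 = 12.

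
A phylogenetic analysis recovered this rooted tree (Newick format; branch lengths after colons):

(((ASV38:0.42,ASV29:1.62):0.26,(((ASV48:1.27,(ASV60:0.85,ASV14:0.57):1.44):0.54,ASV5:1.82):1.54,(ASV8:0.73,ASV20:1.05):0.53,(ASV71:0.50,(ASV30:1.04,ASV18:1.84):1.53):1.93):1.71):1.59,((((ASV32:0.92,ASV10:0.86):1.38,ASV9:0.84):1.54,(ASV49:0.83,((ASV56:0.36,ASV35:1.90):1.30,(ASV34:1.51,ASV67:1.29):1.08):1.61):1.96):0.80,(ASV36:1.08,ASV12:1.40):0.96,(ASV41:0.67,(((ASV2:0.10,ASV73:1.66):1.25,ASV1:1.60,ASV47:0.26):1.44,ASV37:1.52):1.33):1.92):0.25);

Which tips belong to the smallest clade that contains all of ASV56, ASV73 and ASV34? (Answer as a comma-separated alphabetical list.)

ASV1, ASV10, ASV12, ASV2, ASV32, ASV34, ASV35, ASV36, ASV37, ASV41, ASV47, ASV49, ASV56, ASV67, ASV73, ASV9

Tracing ASV56: it sits inside (ASV56,ASV35).
Tracing ASV73: it sits inside (ASV2,ASV73).
Tracing ASV34: it sits inside (ASV34,ASV67).
The smallest clade enclosing all 3 is ((((ASV32,ASV10),ASV9),(ASV49,((ASV56,ASV35),(ASV34,ASV67)))),(ASV36,ASV12),(ASV41,(((ASV2,ASV73),ASV1,ASV47),ASV37))); the answer is its 16 terminal taxa in alphabetical order.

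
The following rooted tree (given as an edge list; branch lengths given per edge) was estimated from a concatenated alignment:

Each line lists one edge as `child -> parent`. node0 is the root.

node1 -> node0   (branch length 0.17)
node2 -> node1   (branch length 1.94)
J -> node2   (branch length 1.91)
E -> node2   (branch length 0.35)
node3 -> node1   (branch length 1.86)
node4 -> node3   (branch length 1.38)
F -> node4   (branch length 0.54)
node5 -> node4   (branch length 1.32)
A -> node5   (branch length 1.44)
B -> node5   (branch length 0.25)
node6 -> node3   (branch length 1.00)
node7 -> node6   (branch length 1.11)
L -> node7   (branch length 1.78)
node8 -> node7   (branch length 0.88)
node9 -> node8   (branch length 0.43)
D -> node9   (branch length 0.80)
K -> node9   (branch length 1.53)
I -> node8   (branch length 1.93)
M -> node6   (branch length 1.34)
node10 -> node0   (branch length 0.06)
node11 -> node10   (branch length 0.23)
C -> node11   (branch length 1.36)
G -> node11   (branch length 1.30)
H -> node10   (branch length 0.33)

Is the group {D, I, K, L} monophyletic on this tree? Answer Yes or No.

Yes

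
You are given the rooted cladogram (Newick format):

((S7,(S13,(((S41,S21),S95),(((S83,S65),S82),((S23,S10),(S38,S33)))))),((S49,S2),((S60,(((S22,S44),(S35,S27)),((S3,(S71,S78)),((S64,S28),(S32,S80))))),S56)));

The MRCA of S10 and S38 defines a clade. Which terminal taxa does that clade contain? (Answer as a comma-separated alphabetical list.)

Tracing S10: it sits inside (S23,S10).
Tracing S38: it sits inside (S38,S33).
The smallest clade enclosing both is ((S23,S10),(S38,S33)); the answer is its 4 terminal taxa in alphabetical order.

S10, S23, S33, S38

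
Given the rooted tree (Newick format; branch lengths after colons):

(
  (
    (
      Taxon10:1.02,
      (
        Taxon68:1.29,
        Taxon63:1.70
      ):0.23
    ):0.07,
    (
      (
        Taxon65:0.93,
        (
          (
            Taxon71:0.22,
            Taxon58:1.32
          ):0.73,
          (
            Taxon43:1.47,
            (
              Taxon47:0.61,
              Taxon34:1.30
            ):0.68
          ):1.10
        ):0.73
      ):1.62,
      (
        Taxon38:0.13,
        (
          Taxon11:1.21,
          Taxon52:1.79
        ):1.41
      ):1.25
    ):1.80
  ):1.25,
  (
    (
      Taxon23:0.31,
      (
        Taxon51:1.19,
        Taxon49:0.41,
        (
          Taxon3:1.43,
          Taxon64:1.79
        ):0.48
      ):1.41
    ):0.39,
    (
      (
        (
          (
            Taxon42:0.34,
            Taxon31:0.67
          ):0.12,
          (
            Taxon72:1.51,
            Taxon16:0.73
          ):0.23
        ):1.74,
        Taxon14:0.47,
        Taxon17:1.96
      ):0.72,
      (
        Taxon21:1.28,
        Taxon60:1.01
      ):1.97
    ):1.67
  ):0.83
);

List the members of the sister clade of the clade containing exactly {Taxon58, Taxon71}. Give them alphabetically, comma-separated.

The clade containing exactly {Taxon58, Taxon71} attaches to the tree at the node subtending ((Taxon71,Taxon58),(Taxon43,(Taxon47,Taxon34))).
The other lineage descending from that same node — the sister group — is (Taxon43,(Taxon47,Taxon34)); its 3 tips in alphabetical order are the answer.

Taxon34, Taxon43, Taxon47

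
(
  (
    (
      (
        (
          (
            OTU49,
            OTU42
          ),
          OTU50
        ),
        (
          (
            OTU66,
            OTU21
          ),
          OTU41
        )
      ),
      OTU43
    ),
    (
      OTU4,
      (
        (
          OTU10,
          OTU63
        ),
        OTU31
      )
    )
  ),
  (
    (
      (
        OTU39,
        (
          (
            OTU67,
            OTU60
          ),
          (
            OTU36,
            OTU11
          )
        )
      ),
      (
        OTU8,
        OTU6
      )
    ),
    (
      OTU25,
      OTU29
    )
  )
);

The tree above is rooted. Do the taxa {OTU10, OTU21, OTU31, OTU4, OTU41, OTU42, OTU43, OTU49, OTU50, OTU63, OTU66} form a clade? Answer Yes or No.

The most recent common ancestor of these taxa subtends (((((OTU49,OTU42),OTU50),((OTU66,OTU21),OTU41)),OTU43),(OTU4,((OTU10,OTU63),OTU31))).
That clade has exactly 11 tips — every listed taxon and nothing else — so the group is monophyletic.

Yes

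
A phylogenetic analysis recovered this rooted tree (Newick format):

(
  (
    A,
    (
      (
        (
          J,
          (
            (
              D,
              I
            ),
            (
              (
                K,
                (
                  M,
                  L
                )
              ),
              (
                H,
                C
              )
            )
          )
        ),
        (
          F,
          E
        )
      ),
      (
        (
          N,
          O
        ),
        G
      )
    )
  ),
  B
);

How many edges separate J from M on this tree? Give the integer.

6

The MRCA of J and M is the node subtending (J,((D,I),((K,(M,L)),(H,C)))).
From J up to that node: 1 branch. From M up to the same node: 5 branches. Total: 1 + 5 = 6.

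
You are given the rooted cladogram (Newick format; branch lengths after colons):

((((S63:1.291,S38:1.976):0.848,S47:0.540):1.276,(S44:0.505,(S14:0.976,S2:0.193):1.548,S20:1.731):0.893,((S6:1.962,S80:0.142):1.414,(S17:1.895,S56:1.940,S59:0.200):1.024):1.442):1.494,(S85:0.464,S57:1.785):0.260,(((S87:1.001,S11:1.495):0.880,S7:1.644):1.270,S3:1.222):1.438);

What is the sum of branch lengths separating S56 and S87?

10.489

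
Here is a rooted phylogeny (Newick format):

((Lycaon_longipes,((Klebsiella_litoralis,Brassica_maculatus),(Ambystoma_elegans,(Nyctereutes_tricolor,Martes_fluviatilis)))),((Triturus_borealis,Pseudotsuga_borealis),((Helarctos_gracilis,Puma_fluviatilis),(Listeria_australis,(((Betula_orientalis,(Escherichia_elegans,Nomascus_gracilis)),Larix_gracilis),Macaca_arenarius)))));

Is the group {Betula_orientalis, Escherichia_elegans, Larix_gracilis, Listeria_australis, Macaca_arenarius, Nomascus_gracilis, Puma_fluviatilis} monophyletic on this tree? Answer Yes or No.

No

The MRCA of the listed taxa subtends ((Helarctos_gracilis,Puma_fluviatilis),(Listeria_australis,(((Betula_orientalis,(Escherichia_elegans,Nomascus_gracilis)),Larix_gracilis),Macaca_arenarius))).
That clade also contains Helarctos_gracilis, which is not in the proposed group, so the group is not monophyletic.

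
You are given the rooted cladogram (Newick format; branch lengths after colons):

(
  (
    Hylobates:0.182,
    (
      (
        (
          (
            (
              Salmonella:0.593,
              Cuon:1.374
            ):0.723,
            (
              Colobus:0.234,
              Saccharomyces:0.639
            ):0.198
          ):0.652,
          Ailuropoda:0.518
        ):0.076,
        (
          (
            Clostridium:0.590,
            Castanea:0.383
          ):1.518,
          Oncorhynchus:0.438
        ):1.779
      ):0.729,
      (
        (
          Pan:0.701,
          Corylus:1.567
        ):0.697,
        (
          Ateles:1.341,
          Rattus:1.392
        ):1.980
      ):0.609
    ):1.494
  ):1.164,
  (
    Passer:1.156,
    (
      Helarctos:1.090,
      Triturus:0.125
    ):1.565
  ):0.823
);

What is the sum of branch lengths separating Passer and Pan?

6.644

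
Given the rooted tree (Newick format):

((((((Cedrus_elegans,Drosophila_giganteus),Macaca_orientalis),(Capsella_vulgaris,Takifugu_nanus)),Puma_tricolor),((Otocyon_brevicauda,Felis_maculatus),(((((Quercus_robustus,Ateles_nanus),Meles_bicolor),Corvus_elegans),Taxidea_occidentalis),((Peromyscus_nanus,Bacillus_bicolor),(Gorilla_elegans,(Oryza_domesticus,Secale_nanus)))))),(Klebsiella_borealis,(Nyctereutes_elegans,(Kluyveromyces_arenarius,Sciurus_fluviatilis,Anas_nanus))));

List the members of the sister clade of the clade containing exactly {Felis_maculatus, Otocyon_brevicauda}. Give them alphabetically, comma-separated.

The clade containing exactly {Felis_maculatus, Otocyon_brevicauda} attaches to the tree at the node subtending ((Otocyon_brevicauda,Felis_maculatus),(((((Quercus_robustus,Ateles_nanus),Meles_bicolor),Corvus_elegans),Taxidea_occidentalis),((Peromyscus_nanus,Bacillus_bicolor),(Gorilla_elegans,(Oryza_domesticus,Secale_nanus))))).
The other lineage descending from that same node — the sister group — is (((((Quercus_robustus,Ateles_nanus),Meles_bicolor),Corvus_elegans),Taxidea_occidentalis),((Peromyscus_nanus,Bacillus_bicolor),(Gorilla_elegans,(Oryza_domesticus,Secale_nanus)))); its 10 tips in alphabetical order are the answer.

Ateles_nanus, Bacillus_bicolor, Corvus_elegans, Gorilla_elegans, Meles_bicolor, Oryza_domesticus, Peromyscus_nanus, Quercus_robustus, Secale_nanus, Taxidea_occidentalis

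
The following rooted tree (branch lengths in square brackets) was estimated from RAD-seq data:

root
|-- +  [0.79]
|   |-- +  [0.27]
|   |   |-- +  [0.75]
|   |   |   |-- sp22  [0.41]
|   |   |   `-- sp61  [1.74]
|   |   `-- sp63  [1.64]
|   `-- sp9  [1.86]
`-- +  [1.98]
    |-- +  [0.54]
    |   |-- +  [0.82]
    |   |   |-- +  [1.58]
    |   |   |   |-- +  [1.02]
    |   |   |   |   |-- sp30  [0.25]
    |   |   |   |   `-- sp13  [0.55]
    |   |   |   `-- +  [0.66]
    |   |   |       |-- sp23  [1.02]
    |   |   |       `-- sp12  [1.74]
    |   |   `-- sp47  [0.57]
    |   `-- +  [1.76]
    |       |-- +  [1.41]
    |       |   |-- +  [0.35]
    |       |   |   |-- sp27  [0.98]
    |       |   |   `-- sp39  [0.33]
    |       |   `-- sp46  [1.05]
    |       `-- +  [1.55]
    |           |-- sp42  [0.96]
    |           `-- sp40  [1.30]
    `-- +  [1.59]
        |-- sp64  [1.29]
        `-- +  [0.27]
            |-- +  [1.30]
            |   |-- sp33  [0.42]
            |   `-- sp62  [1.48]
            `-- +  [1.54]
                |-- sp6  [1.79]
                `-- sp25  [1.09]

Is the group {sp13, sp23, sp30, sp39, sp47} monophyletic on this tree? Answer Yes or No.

No

The MRCA of the listed taxa subtends ((((sp30,sp13),(sp23,sp12)),sp47),(((sp27,sp39),sp46),(sp42,sp40))).
That clade also contains sp12, sp27, sp40, sp42, sp46, which are not in the proposed group, so the group is not monophyletic.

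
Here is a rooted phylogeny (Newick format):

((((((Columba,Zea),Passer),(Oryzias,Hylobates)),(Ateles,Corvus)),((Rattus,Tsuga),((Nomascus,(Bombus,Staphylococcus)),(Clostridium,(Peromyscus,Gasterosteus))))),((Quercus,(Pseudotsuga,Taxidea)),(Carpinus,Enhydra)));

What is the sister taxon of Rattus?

Rattus attaches to the tree at the node subtending (Rattus,Tsuga).
The other lineage descending from that same node — the sister group — is the single tip Tsuga.

Tsuga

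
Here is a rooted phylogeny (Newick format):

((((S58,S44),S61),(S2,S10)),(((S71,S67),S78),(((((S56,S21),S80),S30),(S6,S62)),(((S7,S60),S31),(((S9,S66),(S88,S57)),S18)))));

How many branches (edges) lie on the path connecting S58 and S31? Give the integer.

9

The MRCA of S58 and S31 is the root of the tree.
From S58 up to that node: 4 branches. From S31 up to the same node: 5 branches. Total: 4 + 5 = 9.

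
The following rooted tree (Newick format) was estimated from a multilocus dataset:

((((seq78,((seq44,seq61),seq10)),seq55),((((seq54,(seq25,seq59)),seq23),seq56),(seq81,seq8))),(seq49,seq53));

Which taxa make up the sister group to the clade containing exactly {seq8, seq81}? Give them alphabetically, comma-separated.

The clade containing exactly {seq8, seq81} attaches to the tree at the node subtending ((((seq54,(seq25,seq59)),seq23),seq56),(seq81,seq8)).
The other lineage descending from that same node — the sister group — is (((seq54,(seq25,seq59)),seq23),seq56); its 5 tips in alphabetical order are the answer.

seq23, seq25, seq54, seq56, seq59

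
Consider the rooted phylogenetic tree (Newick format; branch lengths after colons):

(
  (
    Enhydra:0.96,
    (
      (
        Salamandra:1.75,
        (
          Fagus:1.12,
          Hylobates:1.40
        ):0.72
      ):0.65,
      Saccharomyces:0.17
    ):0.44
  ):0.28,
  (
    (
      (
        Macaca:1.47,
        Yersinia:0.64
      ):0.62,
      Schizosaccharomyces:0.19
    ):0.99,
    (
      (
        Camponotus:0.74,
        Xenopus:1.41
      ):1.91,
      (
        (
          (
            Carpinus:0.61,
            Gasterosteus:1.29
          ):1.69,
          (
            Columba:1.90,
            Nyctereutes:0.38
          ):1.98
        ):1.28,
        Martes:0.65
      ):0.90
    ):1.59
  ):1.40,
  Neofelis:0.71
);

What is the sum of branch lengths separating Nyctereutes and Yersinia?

The path runs Nyctereutes → … → MRCA → … → Yersinia; the MRCA is the node subtending (((Macaca,Yersinia),Schizosaccharomyces),((Camponotus,Xenopus),(((Carpinus,Gasterosteus),(Columba,Nyctereutes)),Martes))).
Branch lengths along that path: 0.38 + 1.98 + 1.28 + 0.90 + 1.59 + 0.99 + 0.62 + 0.64 = 8.38.

8.38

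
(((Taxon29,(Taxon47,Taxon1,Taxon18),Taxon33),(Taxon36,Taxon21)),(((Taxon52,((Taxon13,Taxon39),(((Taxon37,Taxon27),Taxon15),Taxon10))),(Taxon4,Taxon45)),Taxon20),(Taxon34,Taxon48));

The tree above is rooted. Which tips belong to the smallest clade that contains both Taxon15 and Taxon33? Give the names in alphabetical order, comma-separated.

Taxon1, Taxon10, Taxon13, Taxon15, Taxon18, Taxon20, Taxon21, Taxon27, Taxon29, Taxon33, Taxon34, Taxon36, Taxon37, Taxon39, Taxon4, Taxon45, Taxon47, Taxon48, Taxon52

Tracing Taxon15: it sits inside ((Taxon37,Taxon27),Taxon15).
Tracing Taxon33: it sits inside (Taxon29,(Taxon47,Taxon1,Taxon18),Taxon33).
The smallest clade enclosing both is the whole tree (their MRCA is the root), so the answer is all 19 tips in alphabetical order.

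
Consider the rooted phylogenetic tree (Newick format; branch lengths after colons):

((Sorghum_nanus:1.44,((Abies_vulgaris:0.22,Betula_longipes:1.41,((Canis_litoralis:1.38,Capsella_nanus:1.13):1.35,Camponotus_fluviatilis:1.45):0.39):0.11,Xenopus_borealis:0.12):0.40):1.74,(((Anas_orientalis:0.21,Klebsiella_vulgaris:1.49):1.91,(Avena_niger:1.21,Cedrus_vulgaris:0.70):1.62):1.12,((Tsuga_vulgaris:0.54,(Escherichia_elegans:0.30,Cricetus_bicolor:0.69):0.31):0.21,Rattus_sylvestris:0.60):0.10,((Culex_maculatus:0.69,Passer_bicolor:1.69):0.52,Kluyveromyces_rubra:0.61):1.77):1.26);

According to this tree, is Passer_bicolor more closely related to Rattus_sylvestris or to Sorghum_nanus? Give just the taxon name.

Rattus_sylvestris

The MRCA of Passer_bicolor and Rattus_sylvestris subtends (((Anas_orientalis,Klebsiella_vulgaris),(Avena_niger,Cedrus_vulgaris)),((Tsuga_vulgaris,(Escherichia_elegans,Cricetus_bicolor)),Rattus_sylvestris),((Culex_maculatus,Passer_bicolor),Kluyveromyces_rubra)) (11 taxa).
The MRCA of Passer_bicolor and Sorghum_nanus is the root, subtending the entire tree (18 taxa).
The first is nested inside the second, so Passer_bicolor shares a more recent common ancestor with Rattus_sylvestris.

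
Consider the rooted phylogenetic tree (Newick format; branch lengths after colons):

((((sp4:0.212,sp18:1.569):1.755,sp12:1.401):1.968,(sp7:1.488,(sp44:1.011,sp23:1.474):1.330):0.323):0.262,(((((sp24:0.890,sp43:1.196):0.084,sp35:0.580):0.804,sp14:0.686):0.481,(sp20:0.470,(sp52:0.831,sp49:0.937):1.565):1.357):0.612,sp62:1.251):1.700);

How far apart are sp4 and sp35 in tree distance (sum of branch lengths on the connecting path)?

8.374

The path runs sp4 → … → MRCA → … → sp35; the MRCA is the root of the tree.
Branch lengths along that path: 0.212 + 1.755 + 1.968 + 0.262 + 1.700 + 0.612 + 0.481 + 0.804 + 0.580 = 8.374.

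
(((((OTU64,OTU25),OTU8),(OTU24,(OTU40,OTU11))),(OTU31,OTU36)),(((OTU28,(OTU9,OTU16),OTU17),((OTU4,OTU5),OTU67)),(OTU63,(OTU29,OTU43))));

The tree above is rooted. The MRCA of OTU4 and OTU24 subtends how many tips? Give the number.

The MRCA of OTU4 and OTU24 is the root, so the clade is the entire tree.
That clade contains 18 terminal taxa: OTU11, OTU16, OTU17, OTU24, OTU25, OTU28, OTU29, OTU31, OTU36, OTU4, OTU40, OTU43, OTU5, OTU63, OTU64, OTU67, OTU8, OTU9.

18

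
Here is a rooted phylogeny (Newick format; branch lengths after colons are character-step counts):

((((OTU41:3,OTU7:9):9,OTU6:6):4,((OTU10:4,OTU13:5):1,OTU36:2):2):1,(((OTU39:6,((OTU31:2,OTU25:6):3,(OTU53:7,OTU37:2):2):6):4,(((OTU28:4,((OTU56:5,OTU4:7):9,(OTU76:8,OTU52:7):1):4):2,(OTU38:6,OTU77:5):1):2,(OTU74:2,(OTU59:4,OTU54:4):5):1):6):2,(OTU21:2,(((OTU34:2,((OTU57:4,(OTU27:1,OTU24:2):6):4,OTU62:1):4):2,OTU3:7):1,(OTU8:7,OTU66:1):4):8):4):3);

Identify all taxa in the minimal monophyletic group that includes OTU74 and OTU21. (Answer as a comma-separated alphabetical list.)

OTU21, OTU24, OTU25, OTU27, OTU28, OTU3, OTU31, OTU34, OTU37, OTU38, OTU39, OTU4, OTU52, OTU53, OTU54, OTU56, OTU57, OTU59, OTU62, OTU66, OTU74, OTU76, OTU77, OTU8

Tracing OTU74: it sits inside (OTU74,(OTU59,OTU54)).
Tracing OTU21: it sits inside (OTU21,(((OTU34,((OTU57,(OTU27,OTU24)),OTU62)),OTU3),(OTU8,OTU66))).
The smallest clade enclosing both is (((OTU39,((OTU31,OTU25),(OTU53,OTU37))),(((OTU28,((OTU56,OTU4),(OTU76,OTU52))),(OTU38,OTU77)),(OTU74,(OTU59,OTU54)))),(OTU21,(((OTU34,((OTU57,(OTU27,OTU24)),OTU62)),OTU3),(OTU8,OTU66)))); the answer is its 24 terminal taxa in alphabetical order.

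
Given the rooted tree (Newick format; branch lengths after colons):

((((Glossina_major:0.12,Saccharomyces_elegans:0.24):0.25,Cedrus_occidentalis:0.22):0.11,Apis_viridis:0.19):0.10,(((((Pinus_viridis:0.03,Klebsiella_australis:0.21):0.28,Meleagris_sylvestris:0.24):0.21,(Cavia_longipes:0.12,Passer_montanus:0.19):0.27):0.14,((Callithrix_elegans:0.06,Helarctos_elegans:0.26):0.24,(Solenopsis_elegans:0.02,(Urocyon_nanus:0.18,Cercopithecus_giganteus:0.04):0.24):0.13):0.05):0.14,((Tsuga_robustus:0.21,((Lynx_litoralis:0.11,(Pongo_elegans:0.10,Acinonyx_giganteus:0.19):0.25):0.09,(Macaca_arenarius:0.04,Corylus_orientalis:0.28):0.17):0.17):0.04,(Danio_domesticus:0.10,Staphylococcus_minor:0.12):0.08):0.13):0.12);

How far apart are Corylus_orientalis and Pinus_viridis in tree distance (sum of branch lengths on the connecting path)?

1.59

The path runs Corylus_orientalis → … → MRCA → … → Pinus_viridis; the MRCA is the node subtending (((((Pinus_viridis,Klebsiella_australis),Meleagris_sylvestris),(Cavia_longipes,Passer_montanus)),((Callithrix_elegans,Helarctos_elegans),(Solenopsis_elegans,(Urocyon_nanus,Cercopithecus_giganteus)))),((Tsuga_robustus,((Lynx_litoralis,(Pongo_elegans,Acinonyx_giganteus)),(Macaca_arenarius,Corylus_orientalis))),(Danio_domesticus,Staphylococcus_minor))).
Branch lengths along that path: 0.28 + 0.17 + 0.17 + 0.04 + 0.13 + 0.14 + 0.14 + 0.21 + 0.28 + 0.03 = 1.59.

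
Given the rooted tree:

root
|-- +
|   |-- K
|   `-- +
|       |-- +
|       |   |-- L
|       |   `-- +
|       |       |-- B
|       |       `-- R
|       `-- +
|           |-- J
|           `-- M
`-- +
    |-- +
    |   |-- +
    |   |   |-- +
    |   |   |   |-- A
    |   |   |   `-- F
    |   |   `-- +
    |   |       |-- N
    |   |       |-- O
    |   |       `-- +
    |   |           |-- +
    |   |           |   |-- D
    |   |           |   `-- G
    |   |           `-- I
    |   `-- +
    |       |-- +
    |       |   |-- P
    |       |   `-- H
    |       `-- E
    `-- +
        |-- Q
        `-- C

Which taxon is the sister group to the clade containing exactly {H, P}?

The clade containing exactly {H, P} attaches to the tree at the node subtending ((P,H),E).
The other lineage descending from that same node — the sister group — is the single tip E.

E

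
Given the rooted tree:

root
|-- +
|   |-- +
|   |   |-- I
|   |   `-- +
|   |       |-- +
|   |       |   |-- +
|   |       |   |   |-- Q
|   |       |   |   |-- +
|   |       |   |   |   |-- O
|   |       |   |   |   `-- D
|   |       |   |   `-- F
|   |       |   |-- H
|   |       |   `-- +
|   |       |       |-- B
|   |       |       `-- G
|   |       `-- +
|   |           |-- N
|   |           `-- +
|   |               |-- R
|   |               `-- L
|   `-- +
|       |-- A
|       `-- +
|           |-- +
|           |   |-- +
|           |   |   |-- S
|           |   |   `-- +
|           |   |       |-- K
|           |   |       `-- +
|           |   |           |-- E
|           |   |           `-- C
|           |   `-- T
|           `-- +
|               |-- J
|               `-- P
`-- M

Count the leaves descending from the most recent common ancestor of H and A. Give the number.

19

The MRCA of H and A is the node subtending ((I,(((Q,(O,D),F),H,(B,G)),(N,(R,L)))),(A,(((S,(K,(E,C))),T),(J,P)))).
That clade contains 19 terminal taxa: A, B, C, D, E, F, G, H, I, J, K, L, N, O, P, Q, R, S, T.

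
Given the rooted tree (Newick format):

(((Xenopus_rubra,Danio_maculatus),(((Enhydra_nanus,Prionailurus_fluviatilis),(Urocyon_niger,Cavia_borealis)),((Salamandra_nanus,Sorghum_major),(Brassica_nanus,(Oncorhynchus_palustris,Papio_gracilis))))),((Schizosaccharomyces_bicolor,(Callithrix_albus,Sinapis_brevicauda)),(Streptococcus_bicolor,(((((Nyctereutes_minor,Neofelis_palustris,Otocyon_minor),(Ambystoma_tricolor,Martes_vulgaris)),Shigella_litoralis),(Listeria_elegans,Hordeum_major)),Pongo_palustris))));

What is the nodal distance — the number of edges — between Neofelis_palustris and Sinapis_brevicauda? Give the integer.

10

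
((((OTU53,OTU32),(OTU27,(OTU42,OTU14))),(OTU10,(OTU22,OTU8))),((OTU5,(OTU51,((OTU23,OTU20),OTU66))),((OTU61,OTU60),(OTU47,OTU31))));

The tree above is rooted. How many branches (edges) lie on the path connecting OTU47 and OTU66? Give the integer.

7

The MRCA of OTU47 and OTU66 is the node subtending ((OTU5,(OTU51,((OTU23,OTU20),OTU66))),((OTU61,OTU60),(OTU47,OTU31))).
From OTU47 up to that node: 3 branches. From OTU66 up to the same node: 4 branches. Total: 3 + 4 = 7.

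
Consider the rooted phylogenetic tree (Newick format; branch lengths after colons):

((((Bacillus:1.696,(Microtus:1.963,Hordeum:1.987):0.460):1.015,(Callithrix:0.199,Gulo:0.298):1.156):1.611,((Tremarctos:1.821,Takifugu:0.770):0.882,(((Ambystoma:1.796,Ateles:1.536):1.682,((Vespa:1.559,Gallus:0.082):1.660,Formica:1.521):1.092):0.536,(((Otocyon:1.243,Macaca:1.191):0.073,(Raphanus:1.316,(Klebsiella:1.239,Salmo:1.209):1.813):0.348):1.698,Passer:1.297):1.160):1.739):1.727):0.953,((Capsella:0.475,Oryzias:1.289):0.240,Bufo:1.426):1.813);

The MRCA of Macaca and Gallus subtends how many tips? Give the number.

The MRCA of Macaca and Gallus is the node subtending (((Ambystoma,Ateles),((Vespa,Gallus),Formica)),(((Otocyon,Macaca),(Raphanus,(Klebsiella,Salmo))),Passer)).
That clade contains 11 terminal taxa: Ambystoma, Ateles, Formica, Gallus, Klebsiella, Macaca, Otocyon, Passer, Raphanus, Salmo, Vespa.

11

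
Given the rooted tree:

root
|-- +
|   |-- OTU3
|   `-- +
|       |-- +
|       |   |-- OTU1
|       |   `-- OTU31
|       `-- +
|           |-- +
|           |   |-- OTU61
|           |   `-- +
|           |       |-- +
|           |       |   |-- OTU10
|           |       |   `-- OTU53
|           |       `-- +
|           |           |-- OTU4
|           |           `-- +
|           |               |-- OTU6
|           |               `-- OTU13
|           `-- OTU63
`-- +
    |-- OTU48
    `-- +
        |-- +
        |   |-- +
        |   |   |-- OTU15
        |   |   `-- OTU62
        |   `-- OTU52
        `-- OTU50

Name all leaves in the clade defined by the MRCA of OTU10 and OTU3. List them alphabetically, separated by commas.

Tracing OTU10: it sits inside (OTU10,OTU53).
Tracing OTU3: it sits inside (OTU3,((OTU1,OTU31),((OTU61,((OTU10,OTU53),(OTU4,(OTU6,OTU13)))),OTU63))).
The smallest clade enclosing both is (OTU3,((OTU1,OTU31),((OTU61,((OTU10,OTU53),(OTU4,(OTU6,OTU13)))),OTU63))); the answer is its 10 terminal taxa in alphabetical order.

OTU1, OTU10, OTU13, OTU3, OTU31, OTU4, OTU53, OTU6, OTU61, OTU63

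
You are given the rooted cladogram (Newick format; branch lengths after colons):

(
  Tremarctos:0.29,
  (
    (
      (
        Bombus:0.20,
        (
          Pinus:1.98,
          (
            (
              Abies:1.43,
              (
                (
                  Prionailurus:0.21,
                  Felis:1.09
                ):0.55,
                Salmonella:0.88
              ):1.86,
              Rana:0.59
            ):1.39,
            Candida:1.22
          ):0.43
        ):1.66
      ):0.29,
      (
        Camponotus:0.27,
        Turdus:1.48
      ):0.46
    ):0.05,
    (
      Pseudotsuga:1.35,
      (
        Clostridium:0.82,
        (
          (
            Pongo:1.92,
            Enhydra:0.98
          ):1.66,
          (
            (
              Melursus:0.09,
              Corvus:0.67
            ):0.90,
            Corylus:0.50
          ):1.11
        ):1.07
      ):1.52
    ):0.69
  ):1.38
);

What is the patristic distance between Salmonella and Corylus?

The path runs Salmonella → … → MRCA → … → Corylus; the MRCA is the node subtending (((Bombus,(Pinus,((Abies,((Prionailurus,Felis),Salmonella),Rana),Candida))),(Camponotus,Turdus)),(Pseudotsuga,(Clostridium,((Pongo,Enhydra),((Melursus,Corvus),Corylus))))).
Branch lengths along that path: 0.88 + 1.86 + 1.39 + 0.43 + 1.66 + 0.29 + 0.05 + 0.69 + 1.52 + 1.07 + 1.11 + 0.50 = 11.45.

11.45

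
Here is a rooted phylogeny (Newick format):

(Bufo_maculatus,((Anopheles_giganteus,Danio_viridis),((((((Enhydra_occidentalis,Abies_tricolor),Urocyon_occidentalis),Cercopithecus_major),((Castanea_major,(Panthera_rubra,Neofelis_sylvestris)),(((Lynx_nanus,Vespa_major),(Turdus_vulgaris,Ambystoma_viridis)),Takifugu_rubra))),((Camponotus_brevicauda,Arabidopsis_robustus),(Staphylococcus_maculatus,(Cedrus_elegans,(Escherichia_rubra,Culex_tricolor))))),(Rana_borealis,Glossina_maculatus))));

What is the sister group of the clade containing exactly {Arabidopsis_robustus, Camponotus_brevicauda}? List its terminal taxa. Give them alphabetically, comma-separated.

The clade containing exactly {Arabidopsis_robustus, Camponotus_brevicauda} attaches to the tree at the node subtending ((Camponotus_brevicauda,Arabidopsis_robustus),(Staphylococcus_maculatus,(Cedrus_elegans,(Escherichia_rubra,Culex_tricolor)))).
The other lineage descending from that same node — the sister group — is (Staphylococcus_maculatus,(Cedrus_elegans,(Escherichia_rubra,Culex_tricolor))); its 4 tips in alphabetical order are the answer.

Cedrus_elegans, Culex_tricolor, Escherichia_rubra, Staphylococcus_maculatus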